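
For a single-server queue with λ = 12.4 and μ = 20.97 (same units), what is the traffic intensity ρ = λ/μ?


ρ = λ/μ = 12.4/20.97 = 0.5913

Final: 0.5913


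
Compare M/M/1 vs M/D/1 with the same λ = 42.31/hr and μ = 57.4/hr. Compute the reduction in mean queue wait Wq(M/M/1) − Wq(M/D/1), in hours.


ρ = 42.31/57.4 = 0.7371
Wq(M/M/1) = ρ/(μ−λ) = 0.7371/15.09 = 0.04885 hr
Wq(M/D/1) = ρ/(2(μ−λ)) = 0.02442 hr
Savings = 0.04885 − 0.02442 = 0.02442 hr

Final: 0.02442 hr


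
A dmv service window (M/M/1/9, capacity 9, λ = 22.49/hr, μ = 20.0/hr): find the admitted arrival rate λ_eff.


ρ = 1.1245; P_K = (1−ρ)ρ^9/(1−ρ^10) = 0.160299
λ_eff = λ(1 − P_K) = 22.49·(1 − 0.160299) = 22.49·0.839701 = 18.8849 /hr

Final: 18.8849 /hr


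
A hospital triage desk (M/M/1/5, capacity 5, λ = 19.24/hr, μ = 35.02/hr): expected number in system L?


ρ = 19.24/35.02 = 0.5494
L = ρ[1 − (K+1)ρ^K + Kρ^(K+1)] / [(1−ρ)(1−ρ^(K+1))]
Numerator: 0.5494·(1 − 6·0.050055 + 5·0.027500) = 0.459943
Denominator: (0.4506)·(0.972500) = 0.438208
L = 0.459943/0.438208 = 1.0496

Final: 1.0496


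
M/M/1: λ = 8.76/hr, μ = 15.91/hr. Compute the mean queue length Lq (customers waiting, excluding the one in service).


ρ = 8.76/15.91 = 0.5506
Lq = ρ²/(1−ρ) = 0.3032/0.4494 = 0.6746

Final: 0.6746


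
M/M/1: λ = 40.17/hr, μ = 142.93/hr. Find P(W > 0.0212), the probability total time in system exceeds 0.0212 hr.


W ~ Exponential(μ−λ) for M/M/1.
μ − λ = 142.93 − 40.17 = 102.7600
P(W > t) = e^{−(μ−λ)t} = e^{−2.1785} = 0.113210

Final: 0.113210


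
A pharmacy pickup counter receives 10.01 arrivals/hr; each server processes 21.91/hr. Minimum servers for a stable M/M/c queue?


Stability requires cμ > λ ⇔ c > λ/μ.
λ/μ = 10.01/21.91 = 0.4569
Minimum integer c = ⌊0.4569⌋ + 1 = 1
Check: 1·21.91 = 21.91 > 10.01, while 0·21.91 = 0.00 ≤ 10.01

Final: 1 servers


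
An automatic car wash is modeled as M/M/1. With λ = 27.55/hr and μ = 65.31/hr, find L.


ρ = λ/μ = 27.55/65.31 = 0.4218
L = ρ/(1−ρ) = 0.4218/(1 − 0.4218) = 0.4218/0.5782 = 0.7296

Final: 0.7296


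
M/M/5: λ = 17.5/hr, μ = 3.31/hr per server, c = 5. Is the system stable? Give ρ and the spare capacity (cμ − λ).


Total capacity cμ = 5·3.31 = 16.55/hr
ρ = λ/(cμ) = 17.5/16.55 = 1.0574
Stable ⇔ ρ < 1: NO
Spare capacity = cμ − λ = 16.55 − 17.5 = -0.95/hr

Final: ρ = 1.0574; unstable; margin = -0.95/hr


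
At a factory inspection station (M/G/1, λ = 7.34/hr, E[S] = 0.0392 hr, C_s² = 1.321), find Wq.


ρ = λ·E[S] = 7.34·0.0392 = 0.2877
E[S²] = E[S]²(1+C_s²) = 0.0392²·(1+1.321) = 0.003567
Wq = λ·E[S²]/(2(1−ρ)) = 7.34·0.003567/(2·0.7123) = 0.01838 hr

Final: 0.01838 hr


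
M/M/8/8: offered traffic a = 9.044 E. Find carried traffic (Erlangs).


B(8,9.044) = 0.291419 (Erlang-B)
Carried load = a(1 − B) = 9.044·(1 − 0.291419) = 9.044·0.708581 = 6.4084 E

Final: 6.4084 Erlangs


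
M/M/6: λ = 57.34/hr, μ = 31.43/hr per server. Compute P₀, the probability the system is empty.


a = λ/μ = 57.34/31.43 = 1.8244; ρ = a/c = 0.3041
Σ_{k=0}^{5} a^k/k! (terms k=0..5) = 1.00000 + 1.82437 + 1.66417 + 1.01202 + 0.46157 + 0.16842 = 6.13055
Tail: a^6/(6!(1−ρ)) = 36.87057/(720·0.6959) = 0.07358
P₀ = 1/(6.13055 + 0.07358) = 1/6.20413 = 0.161183

Final: 0.161183


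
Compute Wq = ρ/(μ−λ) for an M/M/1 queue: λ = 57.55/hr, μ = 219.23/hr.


ρ = 57.55/219.23 = 0.2625
Wq = ρ/(μ−λ) = 0.2625/(219.23 − 57.55) = 0.2625/161.68 = 0.001624 hr

Final: 0.001624 hr


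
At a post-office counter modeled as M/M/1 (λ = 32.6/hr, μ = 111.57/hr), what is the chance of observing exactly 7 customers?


ρ = 32.6/111.57 = 0.2922
P_n = (1−ρ)·ρ^n = (1 − 0.2922)·0.2922^7 = 0.7078·0.0001818 = 0.0001287

Final: 0.0001287


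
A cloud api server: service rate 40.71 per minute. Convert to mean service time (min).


Mean service time = 1/μ = 1/40.71 minute = 0.02456 minute
In minutes: 0.02456 × 1 = 0.02456 min

Final: 0.02456 min


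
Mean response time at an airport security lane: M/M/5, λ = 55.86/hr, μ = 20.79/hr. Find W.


a = 2.6869; ρ = 0.5374; P₀ = 0.065688
Lq = P₀·a^c·ρ/(c!(1−ρ)²) = 0.19247
Wq = Lq/λ = 0.19247/55.86 = 0.003446 hr
W = Wq + 1/μ = 0.003446 + 0.04810 = 0.05155 hr

Final: 0.05155 hr


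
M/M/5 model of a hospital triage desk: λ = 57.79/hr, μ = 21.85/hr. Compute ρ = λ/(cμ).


ρ = λ/(cμ) = 57.79/(5·21.85) = 57.79/109.25 = 0.5290

Final: 0.5290


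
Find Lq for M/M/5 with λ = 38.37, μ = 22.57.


a = λ/μ = 1.7000; ρ = a/5 = 0.3400
P₀ = 0.182104
Lq = P₀·a^c·ρ / (c!·(1−ρ)²) = 0.182104·14.20042·0.3400/(120·0.43559)
= 0.01682

Final: 0.01682


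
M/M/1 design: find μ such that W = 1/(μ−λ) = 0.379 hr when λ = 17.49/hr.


W = 1/(μ−λ) ⇒ μ − λ = 1/W = 1/0.379 = 2.6385
μ = λ + 1/W = 17.49 + 2.6385 = 20.1285 per hr

Final: 20.1285 /hr


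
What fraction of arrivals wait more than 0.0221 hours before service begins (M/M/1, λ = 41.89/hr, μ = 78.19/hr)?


ρ = 41.89/78.19 = 0.5357
P(Wq > t) = ρ·e^{−(μ−λ)t} = 0.5357·e^{−0.8022}
= 0.5357·0.448328 = 0.240190

Final: 0.240190


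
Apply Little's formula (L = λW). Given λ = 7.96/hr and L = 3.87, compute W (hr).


W = L/λ = 3.87/7.96 = 0.4862 hr

Final: 0.4862 hr


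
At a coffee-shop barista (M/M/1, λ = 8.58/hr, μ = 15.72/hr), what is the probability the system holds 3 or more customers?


ρ = 8.58/15.72 = 0.5458
P(N ≥ n) = ρ^n = 0.5458^3 = 0.162594

Final: 0.162594


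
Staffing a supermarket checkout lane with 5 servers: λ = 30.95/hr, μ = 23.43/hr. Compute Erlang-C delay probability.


a = λ/μ = 1.3210; ρ = a/5 = 0.2642
P₀ = 0.266667 (from M/M/c formula)
C(c,a) = [a^c/(c!(1−ρ))]·P₀ = [4.02200/(120·0.7358)]·0.266667
= 0.04555·0.266667 = 0.012147

Final: 0.012147


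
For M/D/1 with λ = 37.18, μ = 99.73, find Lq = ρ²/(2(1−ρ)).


ρ = 37.18/99.73 = 0.3728
M/D/1: Lq = ρ²/(2(1−ρ)) = 0.1390/(2·0.6272) = 0.11080

Final: 0.11080


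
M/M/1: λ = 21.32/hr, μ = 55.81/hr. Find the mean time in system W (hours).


W = 1/(μ−λ) = 1/(55.81 − 21.32) = 1/34.49 = 0.02899 hr

Final: 0.02899 hr


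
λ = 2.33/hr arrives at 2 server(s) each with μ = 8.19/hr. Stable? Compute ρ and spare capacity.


Total capacity cμ = 2·8.19 = 16.38/hr
ρ = λ/(cμ) = 2.33/16.38 = 0.1422
Stable ⇔ ρ < 1: YES
Spare capacity = cμ − λ = 16.38 − 2.33 = 14.05/hr

Final: ρ = 0.1422; stable; margin = 14.05/hr


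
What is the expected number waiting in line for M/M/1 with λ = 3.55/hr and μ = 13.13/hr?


ρ = 3.55/13.13 = 0.2704
Lq = ρ²/(1−ρ) = 0.07310/0.7296 = 0.1002

Final: 0.1002


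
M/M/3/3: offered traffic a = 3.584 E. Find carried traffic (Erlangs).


B(3,3.584) = 0.410764 (Erlang-B)
Carried load = a(1 − B) = 3.584·(1 − 0.410764) = 3.584·0.589236 = 2.1118 E

Final: 2.1118 Erlangs


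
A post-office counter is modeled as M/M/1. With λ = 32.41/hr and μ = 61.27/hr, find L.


ρ = λ/μ = 32.41/61.27 = 0.5290
L = ρ/(1−ρ) = 0.5290/(1 − 0.5290) = 0.5290/0.4710 = 1.1230

Final: 1.1230


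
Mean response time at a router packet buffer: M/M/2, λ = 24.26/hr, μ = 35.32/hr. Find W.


a = 0.6869; ρ = 0.3434; P₀ = 0.488725
Lq = P₀·a^c·ρ/(c!(1−ρ)²) = 0.09184
Wq = Lq/λ = 0.09184/24.26 = 0.003786 hr
W = Wq + 1/μ = 0.003786 + 0.02831 = 0.03210 hr

Final: 0.03210 hr


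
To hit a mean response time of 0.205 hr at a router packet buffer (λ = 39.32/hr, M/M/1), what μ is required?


W = 1/(μ−λ) ⇒ μ − λ = 1/W = 1/0.205 = 4.8780
μ = λ + 1/W = 39.32 + 4.8780 = 44.1980 per hr

Final: 44.1980 /hr


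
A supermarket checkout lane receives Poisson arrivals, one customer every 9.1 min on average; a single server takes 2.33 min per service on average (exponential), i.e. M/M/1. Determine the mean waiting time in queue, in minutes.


λ = 60/9.1 = 6.5934 /hr
μ = 60/2.33 = 25.7511 /hr
ρ = λ/μ = 6.5934/25.7511 = 0.2560
Wq = ρ/(μ−λ) = 0.2560/(25.7511−6.5934) = 0.01337 hr
In minutes: 0.01337·60 = 0.8019 min

Final: 0.8019 min


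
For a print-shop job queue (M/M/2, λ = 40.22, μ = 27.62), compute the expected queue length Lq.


a = λ/μ = 1.4562; ρ = a/2 = 0.7281
P₀ = 0.157343
Lq = P₀·a^c·ρ / (c!·(1−ρ)²) = 0.157343·2.12049·0.7281/(2·0.07393)
= 1.64290

Final: 1.64290


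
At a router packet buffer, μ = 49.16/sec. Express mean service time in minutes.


Mean service time = 1/μ = 1/49.16 second = 0.02034 second
In minutes: 0.02034 × 0.0166667 = 0.0003390 min

Final: 0.0003390 min


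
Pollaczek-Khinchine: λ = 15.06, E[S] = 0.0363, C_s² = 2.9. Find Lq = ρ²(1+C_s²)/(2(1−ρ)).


ρ = λ·E[S] = 15.06·0.0363 = 0.5467
Lq = ρ²(1+C_s²)/(2(1−ρ)) = 0.2989·(1+2.9)/(2·0.4533)
= 0.2989·3.9000/0.9066 = 1.28556

Final: 1.28556


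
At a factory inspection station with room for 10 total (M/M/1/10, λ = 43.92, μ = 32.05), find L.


ρ = 43.92/32.05 = 1.3704
L = ρ[1 − (K+1)ρ^K + Kρ^(K+1)] / [(1−ρ)(1−ρ^(K+1))]
Numerator: 1.3704·(1 − 11·23.353016 + 10·32.002011) = 87.890617
Denominator: (-0.3704)·(-31.002011) = 11.481868
L = 87.890617/11.481868 = 7.6547

Final: 7.6547


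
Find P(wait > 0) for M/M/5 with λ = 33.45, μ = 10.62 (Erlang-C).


a = λ/μ = 3.1497; ρ = a/5 = 0.6299
P₀ = 0.039371 (from M/M/c formula)
C(c,a) = [a^c/(c!(1−ρ))]·P₀ = [309.99738/(120·0.3701)]·0.039371
= 6.98086·0.039371 = 0.274840

Final: 0.274840


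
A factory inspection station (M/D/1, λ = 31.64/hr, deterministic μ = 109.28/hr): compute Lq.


ρ = 31.64/109.28 = 0.2895
M/D/1: Lq = ρ²/(2(1−ρ)) = 0.08383/(2·0.7105) = 0.05900

Final: 0.05900


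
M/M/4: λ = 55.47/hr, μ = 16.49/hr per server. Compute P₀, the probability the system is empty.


a = λ/μ = 55.47/16.49 = 3.3639; ρ = a/c = 0.8410
Σ_{k=0}^{3} a^k/k! (terms k=0..3) = 1.00000 + 3.36386 + 5.65777 + 6.34397 = 16.36560
Tail: a^4/(4!(1−ρ)) = 128.04129/(24·0.1590) = 33.54625
P₀ = 1/(16.36560 + 33.54625) = 1/49.91184 = 0.020035

Final: 0.020035


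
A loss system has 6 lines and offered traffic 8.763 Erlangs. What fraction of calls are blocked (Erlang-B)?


B(c,a) = (a^c/c!) / Σ_{k=0}^{c} a^k/k!
a^6/6! = 628.904024
Σ terms (k=0..6): 1.00000 + 8.76300 + 38.39508 + 112.15204 + 245.69709 + 430.60871 + 628.90402 = 1465.519948
B = 628.904024/1465.519948 = 0.429134

Final: 0.429134


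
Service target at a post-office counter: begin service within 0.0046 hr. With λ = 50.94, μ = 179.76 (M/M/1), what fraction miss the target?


ρ = 50.94/179.76 = 0.2834
P(Wq > t) = ρ·e^{−(μ−λ)t} = 0.2834·e^{−0.5926}
= 0.2834·0.552903 = 0.156681

Final: 0.156681


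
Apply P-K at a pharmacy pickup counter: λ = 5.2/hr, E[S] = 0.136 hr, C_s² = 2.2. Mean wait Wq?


ρ = λ·E[S] = 5.2·0.136 = 0.7072
E[S²] = E[S]²(1+C_s²) = 0.136²·(1+2.2) = 0.059187
Wq = λ·E[S²]/(2(1−ρ)) = 5.2·0.059187/(2·0.2928) = 0.52557 hr

Final: 0.52557 hr


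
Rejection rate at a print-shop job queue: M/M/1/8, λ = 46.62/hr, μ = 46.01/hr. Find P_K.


ρ = λ/μ = 46.62/46.01 = 1.0133
P_K = (1−ρ)ρ^K/(1−ρ^(K+1)) = (-0.01326·1.111118)/(1 − 1.125849)
= -0.014731/-0.125849 = 0.117054

Final: 0.117054


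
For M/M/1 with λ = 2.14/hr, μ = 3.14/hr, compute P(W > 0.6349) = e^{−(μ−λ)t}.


W ~ Exponential(μ−λ) for M/M/1.
μ − λ = 3.14 − 2.14 = 1.0000
P(W > t) = e^{−(μ−λ)t} = e^{−0.6349} = 0.529988

Final: 0.529988


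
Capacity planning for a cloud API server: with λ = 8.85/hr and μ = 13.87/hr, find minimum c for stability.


Stability requires cμ > λ ⇔ c > λ/μ.
λ/μ = 8.85/13.87 = 0.6381
Minimum integer c = ⌊0.6381⌋ + 1 = 1
Check: 1·13.87 = 13.87 > 8.85, while 0·13.87 = 0.00 ≤ 8.85

Final: 1 servers


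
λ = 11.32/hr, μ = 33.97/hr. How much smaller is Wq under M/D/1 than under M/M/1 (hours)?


ρ = 11.32/33.97 = 0.3332
Wq(M/M/1) = ρ/(μ−λ) = 0.3332/22.65 = 0.01471 hr
Wq(M/D/1) = ρ/(2(μ−λ)) = 0.007356 hr
Savings = 0.01471 − 0.007356 = 0.007356 hr

Final: 0.007356 hr


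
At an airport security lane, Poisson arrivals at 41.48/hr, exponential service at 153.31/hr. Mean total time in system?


W = 1/(μ−λ) = 1/(153.31 − 41.48) = 1/111.83 = 0.008942 hr

Final: 0.008942 hr


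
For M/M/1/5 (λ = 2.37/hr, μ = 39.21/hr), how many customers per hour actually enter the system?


ρ = 0.06044; P_K = (1−ρ)ρ^5/(1−ρ^6) = 0.0000007580
λ_eff = λ(1 − P_K) = 2.37·(1 − 0.0000007580) = 2.37·0.999999 = 2.3700 /hr

Final: 2.3700 /hr


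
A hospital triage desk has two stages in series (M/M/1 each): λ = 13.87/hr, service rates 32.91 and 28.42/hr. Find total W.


Each node sees arrival rate λ = 13.87/hr (tandem ⇒ throughput preserved).
W₁ = 1/(μ₁−λ) = 1/(32.91−13.87) = 0.05252 hr
W₂ = 1/(μ₂−λ) = 1/(28.42−13.87) = 0.06873 hr
W_total = W₁ + W₂ = 0.05252 + 0.06873 = 0.12125 hr

Final: 0.12125 hr


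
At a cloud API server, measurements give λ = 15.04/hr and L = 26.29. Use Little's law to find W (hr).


W = L/λ = 26.29/15.04 = 1.7480 hr

Final: 1.7480 hr


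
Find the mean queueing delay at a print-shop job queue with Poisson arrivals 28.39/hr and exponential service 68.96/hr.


ρ = 28.39/68.96 = 0.4117
Wq = ρ/(μ−λ) = 0.4117/(68.96 − 28.39) = 0.4117/40.57 = 0.01015 hr

Final: 0.01015 hr


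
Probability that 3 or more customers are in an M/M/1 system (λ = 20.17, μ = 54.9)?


ρ = 20.17/54.9 = 0.3674
P(N ≥ n) = ρ^n = 0.3674^3 = 0.049591

Final: 0.049591


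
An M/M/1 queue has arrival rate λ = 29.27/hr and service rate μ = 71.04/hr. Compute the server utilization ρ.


ρ = λ/μ = 29.27/71.04 = 0.4120

Final: 0.4120


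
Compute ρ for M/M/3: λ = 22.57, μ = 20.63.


ρ = λ/(cμ) = 22.57/(3·20.63) = 22.57/61.89 = 0.3647

Final: 0.3647


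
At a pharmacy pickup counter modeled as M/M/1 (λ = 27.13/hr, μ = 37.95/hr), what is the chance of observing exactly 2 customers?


ρ = 27.13/37.95 = 0.7149
P_n = (1−ρ)·ρ^n = (1 − 0.7149)·0.7149^2 = 0.2851·0.511065 = 0.145711

Final: 0.145711


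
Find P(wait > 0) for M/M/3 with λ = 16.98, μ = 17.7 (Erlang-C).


a = λ/μ = 0.9593; ρ = a/3 = 0.3198
P₀ = 0.379393 (from M/M/c formula)
C(c,a) = [a^c/(c!(1−ρ))]·P₀ = [0.88286/(6·0.6802)]·0.379393
= 0.21632·0.379393 = 0.082069

Final: 0.082069


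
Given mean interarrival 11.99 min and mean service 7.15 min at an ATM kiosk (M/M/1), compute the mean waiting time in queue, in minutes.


λ = 60/11.99 = 5.0042 /hr
μ = 60/7.15 = 8.3916 /hr
ρ = λ/μ = 5.0042/8.3916 = 0.5963
Wq = ρ/(μ−λ) = 0.5963/(8.3916−5.0042) = 0.17604 hr
In minutes: 0.17604·60 = 10.562 min

Final: 10.562 min


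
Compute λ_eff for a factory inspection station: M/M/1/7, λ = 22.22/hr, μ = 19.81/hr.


ρ = 1.1217; P_K = (1−ρ)ρ^7/(1−ρ^8) = 0.180509
λ_eff = λ(1 − P_K) = 22.22·(1 − 0.180509) = 22.22·0.819491 = 18.2091 /hr

Final: 18.2091 /hr


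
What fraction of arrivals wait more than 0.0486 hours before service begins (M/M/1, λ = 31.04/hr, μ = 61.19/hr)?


ρ = 31.04/61.19 = 0.5073
P(Wq > t) = ρ·e^{−(μ−λ)t} = 0.5073·e^{−1.4653}
= 0.5073·0.231011 = 0.117186

Final: 0.117186


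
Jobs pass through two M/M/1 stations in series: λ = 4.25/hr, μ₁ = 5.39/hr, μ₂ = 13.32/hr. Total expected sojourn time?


Each node sees arrival rate λ = 4.25/hr (tandem ⇒ throughput preserved).
W₁ = 1/(μ₁−λ) = 1/(5.39−4.25) = 0.87719 hr
W₂ = 1/(μ₂−λ) = 1/(13.32−4.25) = 0.11025 hr
W_total = W₁ + W₂ = 0.87719 + 0.11025 = 0.98745 hr

Final: 0.98745 hr


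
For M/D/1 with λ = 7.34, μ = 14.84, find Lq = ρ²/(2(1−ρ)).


ρ = 7.34/14.84 = 0.4946
M/D/1: Lq = ρ²/(2(1−ρ)) = 0.2446/(2·0.5054) = 0.24203

Final: 0.24203


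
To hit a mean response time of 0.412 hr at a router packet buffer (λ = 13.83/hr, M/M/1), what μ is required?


W = 1/(μ−λ) ⇒ μ − λ = 1/W = 1/0.412 = 2.4272
μ = λ + 1/W = 13.83 + 2.4272 = 16.2572 per hr

Final: 16.2572 /hr


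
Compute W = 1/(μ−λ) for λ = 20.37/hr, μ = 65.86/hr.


W = 1/(μ−λ) = 1/(65.86 − 20.37) = 1/45.49 = 0.02198 hr

Final: 0.02198 hr


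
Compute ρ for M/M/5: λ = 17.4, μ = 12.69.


ρ = λ/(cμ) = 17.4/(5·12.69) = 17.4/63.45 = 0.2742

Final: 0.2742


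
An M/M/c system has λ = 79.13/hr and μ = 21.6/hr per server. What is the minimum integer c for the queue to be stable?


Stability requires cμ > λ ⇔ c > λ/μ.
λ/μ = 79.13/21.6 = 3.6634
Minimum integer c = ⌊3.6634⌋ + 1 = 4
Check: 4·21.6 = 86.40 > 79.13, while 3·21.6 = 64.80 ≤ 79.13

Final: 4 servers


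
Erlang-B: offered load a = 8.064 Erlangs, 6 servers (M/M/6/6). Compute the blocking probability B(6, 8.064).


B(c,a) = (a^c/c!) / Σ_{k=0}^{c} a^k/k!
a^6/6! = 381.918432
Σ terms (k=0..6): 1.00000 + 8.06400 + 32.51405 + 87.39776 + 176.19389 + 284.16550 + 381.91843 = 971.253627
B = 381.918432/971.253627 = 0.393222

Final: 0.393222


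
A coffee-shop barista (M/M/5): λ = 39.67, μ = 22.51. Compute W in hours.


a = 1.7623; ρ = 0.3525; P₀ = 0.170994
Lq = P₀·a^c·ρ/(c!(1−ρ)²) = 0.02036
Wq = Lq/λ = 0.02036/39.67 = 0.0005133 hr
W = Wq + 1/μ = 0.0005133 + 0.04442 = 0.04494 hr

Final: 0.04494 hr


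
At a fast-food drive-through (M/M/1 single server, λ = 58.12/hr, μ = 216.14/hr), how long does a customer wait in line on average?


ρ = 58.12/216.14 = 0.2689
Wq = ρ/(μ−λ) = 0.2689/(216.14 − 58.12) = 0.2689/158.02 = 0.001702 hr

Final: 0.001702 hr


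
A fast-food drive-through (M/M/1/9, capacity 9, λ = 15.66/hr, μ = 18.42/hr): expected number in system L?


ρ = 15.66/18.42 = 0.8502
L = ρ[1 − (K+1)ρ^K + Kρ^(K+1)] / [(1−ρ)(1−ρ^(K+1))]
Numerator: 0.8502·(1 − 10·0.232017 + 9·0.197252) = 0.386910
Denominator: (0.1498)·(0.802748) = 0.120281
L = 0.386910/0.120281 = 3.2167

Final: 3.2167


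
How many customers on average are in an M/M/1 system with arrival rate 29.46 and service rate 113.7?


ρ = λ/μ = 29.46/113.7 = 0.2591
L = ρ/(1−ρ) = 0.2591/(1 − 0.2591) = 0.2591/0.7409 = 0.3497

Final: 0.3497


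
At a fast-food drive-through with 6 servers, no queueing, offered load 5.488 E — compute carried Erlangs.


B(6,5.488) = 0.228142 (Erlang-B)
Carried load = a(1 − B) = 5.488·(1 − 0.228142) = 5.488·0.771858 = 4.2360 E

Final: 4.2360 Erlangs


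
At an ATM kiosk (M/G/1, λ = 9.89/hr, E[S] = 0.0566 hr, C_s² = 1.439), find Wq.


ρ = λ·E[S] = 9.89·0.0566 = 0.5598
E[S²] = E[S]²(1+C_s²) = 0.0566²·(1+1.439) = 0.007813
Wq = λ·E[S²]/(2(1−ρ)) = 9.89·0.007813/(2·0.4402) = 0.08777 hr

Final: 0.08777 hr


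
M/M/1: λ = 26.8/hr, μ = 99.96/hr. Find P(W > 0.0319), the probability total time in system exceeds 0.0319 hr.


W ~ Exponential(μ−λ) for M/M/1.
μ − λ = 99.96 − 26.8 = 73.1600
P(W > t) = e^{−(μ−λ)t} = e^{−2.3338} = 0.096926

Final: 0.096926


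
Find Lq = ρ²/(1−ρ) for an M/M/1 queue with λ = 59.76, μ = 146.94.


ρ = 59.76/146.94 = 0.4067
Lq = ρ²/(1−ρ) = 0.1654/0.5933 = 0.2788

Final: 0.2788


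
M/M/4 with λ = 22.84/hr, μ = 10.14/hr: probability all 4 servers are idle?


a = λ/μ = 22.84/10.14 = 2.2525; ρ = a/c = 0.5631
Σ_{k=0}^{3} a^k/k! (terms k=0..3) = 1.00000 + 2.25247 + 2.53680 + 1.90469 = 7.69395
Tail: a^4/(4!(1−ρ)) = 25.74142/(24·0.4369) = 2.45502
P₀ = 1/(7.69395 + 2.45502) = 1/10.14897 = 0.098532

Final: 0.098532


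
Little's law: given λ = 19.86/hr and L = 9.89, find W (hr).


W = L/λ = 9.89/19.86 = 0.4980 hr

Final: 0.4980 hr


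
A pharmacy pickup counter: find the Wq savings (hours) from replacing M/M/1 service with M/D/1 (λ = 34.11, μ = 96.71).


ρ = 34.11/96.71 = 0.3527
Wq(M/M/1) = ρ/(μ−λ) = 0.3527/62.60 = 0.005634 hr
Wq(M/D/1) = ρ/(2(μ−λ)) = 0.002817 hr
Savings = 0.005634 − 0.002817 = 0.002817 hr

Final: 0.002817 hr


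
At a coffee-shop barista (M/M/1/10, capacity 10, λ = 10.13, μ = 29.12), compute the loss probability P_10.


ρ = λ/μ = 10.13/29.12 = 0.3479
P_K = (1−ρ)ρ^K/(1−ρ^(K+1)) = (0.6521·0.00002595)/(1 − 0.000009028)
= 0.00001692/0.999991 = 0.00001692

Final: 0.00001692


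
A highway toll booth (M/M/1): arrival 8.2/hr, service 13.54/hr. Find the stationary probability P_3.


ρ = 8.2/13.54 = 0.6056
P_n = (1−ρ)·ρ^n = (1 − 0.6056)·0.6056^3 = 0.3944·0.222119 = 0.087601

Final: 0.087601


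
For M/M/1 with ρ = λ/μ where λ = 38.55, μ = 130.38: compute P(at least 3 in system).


ρ = 38.55/130.38 = 0.2957
P(N ≥ n) = ρ^n = 0.2957^3 = 0.025849

Final: 0.025849


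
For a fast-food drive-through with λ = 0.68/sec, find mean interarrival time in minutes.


Mean interarrival time = 1/λ = 1/0.68 second = 1.47059 second
In minutes: 1.47059 × 0.0166667 = 0.02451 min

Final: 0.02451 min


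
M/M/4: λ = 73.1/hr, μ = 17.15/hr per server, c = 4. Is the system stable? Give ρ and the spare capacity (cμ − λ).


Total capacity cμ = 4·17.15 = 68.60/hr
ρ = λ/(cμ) = 73.1/68.60 = 1.0656
Stable ⇔ ρ < 1: NO
Spare capacity = cμ − λ = 68.60 − 73.1 = -4.50/hr

Final: ρ = 1.0656; unstable; margin = -4.50/hr


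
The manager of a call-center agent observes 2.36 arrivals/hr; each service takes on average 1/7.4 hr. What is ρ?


ρ = λ/μ = 2.36/7.4 = 0.3189

Final: 0.3189


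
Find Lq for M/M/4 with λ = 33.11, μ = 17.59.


a = λ/μ = 1.8823; ρ = a/4 = 0.4706
P₀ = 0.148073
Lq = P₀·a^c·ρ / (c!·(1−ρ)²) = 0.148073·12.55375·0.4706/(24·0.28029)
= 0.13004

Final: 0.13004


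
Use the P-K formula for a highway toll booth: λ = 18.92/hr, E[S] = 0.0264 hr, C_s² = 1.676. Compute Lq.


ρ = λ·E[S] = 18.92·0.0264 = 0.4995
Lq = ρ²(1+C_s²)/(2(1−ρ)) = 0.2495·(1+1.676)/(2·0.5005)
= 0.2495·2.6760/1.0010 = 0.66695

Final: 0.66695


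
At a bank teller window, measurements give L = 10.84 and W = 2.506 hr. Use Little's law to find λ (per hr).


λ = L/W = 10.84/2.506 = 4.3256 /hr

Final: 4.3256 /hr


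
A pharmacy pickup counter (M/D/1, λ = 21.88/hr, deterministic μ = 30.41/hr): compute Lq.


ρ = 21.88/30.41 = 0.7195
M/D/1: Lq = ρ²/(2(1−ρ)) = 0.5177/(2·0.2805) = 0.92278

Final: 0.92278


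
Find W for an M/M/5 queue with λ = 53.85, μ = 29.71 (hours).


a = 1.8125; ρ = 0.3625; P₀ = 0.162523
Lq = P₀·a^c·ρ/(c!(1−ρ)²) = 0.02363
Wq = Lq/λ = 0.02363/53.85 = 0.0004389 hr
W = Wq + 1/μ = 0.0004389 + 0.03366 = 0.03410 hr

Final: 0.03410 hr


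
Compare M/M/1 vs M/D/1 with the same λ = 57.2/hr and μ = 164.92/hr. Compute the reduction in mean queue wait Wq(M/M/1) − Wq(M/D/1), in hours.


ρ = 57.2/164.92 = 0.3468
Wq(M/M/1) = ρ/(μ−λ) = 0.3468/107.72 = 0.003220 hr
Wq(M/D/1) = ρ/(2(μ−λ)) = 0.001610 hr
Savings = 0.003220 − 0.001610 = 0.001610 hr

Final: 0.001610 hr


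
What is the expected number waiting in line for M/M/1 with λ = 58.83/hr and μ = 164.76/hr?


ρ = 58.83/164.76 = 0.3571
Lq = ρ²/(1−ρ) = 0.1275/0.6429 = 0.1983

Final: 0.1983


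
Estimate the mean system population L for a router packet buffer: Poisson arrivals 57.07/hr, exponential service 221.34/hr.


ρ = λ/μ = 57.07/221.34 = 0.2578
L = ρ/(1−ρ) = 0.2578/(1 − 0.2578) = 0.2578/0.7422 = 0.3474

Final: 0.3474


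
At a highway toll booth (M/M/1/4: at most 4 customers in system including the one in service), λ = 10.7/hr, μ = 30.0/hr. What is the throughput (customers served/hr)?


ρ = 0.3567; P_K = (1−ρ)ρ^4/(1−ρ^5) = 0.010471
λ_eff = λ(1 − P_K) = 10.7·(1 − 0.010471) = 10.7·0.989529 = 10.5880 /hr

Final: 10.5880 /hr


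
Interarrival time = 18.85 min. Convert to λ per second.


λ = 1/(interarrival time) in consistent units.
1 second = 0.0166667 min, so λ = 0.0166667/18.85 = 0.0008842 per second

Final: 0.0008842 /sec


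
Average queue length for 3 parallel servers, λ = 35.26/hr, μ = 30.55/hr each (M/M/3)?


a = λ/μ = 1.1542; ρ = a/3 = 0.3847
P₀ = 0.308956
Lq = P₀·a^c·ρ / (c!·(1−ρ)²) = 0.308956·1.53749·0.3847/(6·0.37856)
= 0.08046

Final: 0.08046


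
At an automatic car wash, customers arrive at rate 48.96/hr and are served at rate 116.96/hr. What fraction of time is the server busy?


ρ = λ/μ = 48.96/116.96 = 0.4186

Final: 0.4186


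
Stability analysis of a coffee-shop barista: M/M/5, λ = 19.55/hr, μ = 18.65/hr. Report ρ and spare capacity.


Total capacity cμ = 5·18.65 = 93.25/hr
ρ = λ/(cμ) = 19.55/93.25 = 0.2097
Stable ⇔ ρ < 1: YES
Spare capacity = cμ − λ = 93.25 − 19.55 = 73.70/hr

Final: ρ = 0.2097; stable; margin = 73.70/hr


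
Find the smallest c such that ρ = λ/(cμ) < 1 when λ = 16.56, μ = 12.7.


Stability requires cμ > λ ⇔ c > λ/μ.
λ/μ = 16.56/12.7 = 1.3039
Minimum integer c = ⌊1.3039⌋ + 1 = 2
Check: 2·12.7 = 25.40 > 16.56, while 1·12.7 = 12.70 ≤ 16.56

Final: 2 servers


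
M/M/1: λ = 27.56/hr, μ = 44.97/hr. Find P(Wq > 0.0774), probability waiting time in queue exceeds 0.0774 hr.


ρ = 27.56/44.97 = 0.6129
P(Wq > t) = ρ·e^{−(μ−λ)t} = 0.6129·e^{−1.3475}
= 0.6129·0.259880 = 0.159268

Final: 0.159268


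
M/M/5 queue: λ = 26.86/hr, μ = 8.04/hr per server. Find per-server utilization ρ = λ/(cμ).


ρ = λ/(cμ) = 26.86/(5·8.04) = 26.86/40.20 = 0.6682

Final: 0.6682


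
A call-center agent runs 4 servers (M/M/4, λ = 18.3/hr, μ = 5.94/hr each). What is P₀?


a = λ/μ = 18.3/5.94 = 3.0808; ρ = a/c = 0.7702
Σ_{k=0}^{3} a^k/k! (terms k=0..3) = 1.00000 + 3.08081 + 4.74569 + 4.87352 = 13.70002
Tail: a^4/(4!(1−ρ)) = 90.08626/(24·0.2298) = 16.33432
P₀ = 1/(13.70002 + 16.33432) = 1/30.03434 = 0.033295

Final: 0.033295


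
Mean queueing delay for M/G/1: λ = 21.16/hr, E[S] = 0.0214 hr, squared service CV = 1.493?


ρ = λ·E[S] = 21.16·0.0214 = 0.4528
E[S²] = E[S]²(1+C_s²) = 0.0214²·(1+1.493) = 0.001142
Wq = λ·E[S²]/(2(1−ρ)) = 21.16·0.001142/(2·0.5472) = 0.02208 hr

Final: 0.02208 hr


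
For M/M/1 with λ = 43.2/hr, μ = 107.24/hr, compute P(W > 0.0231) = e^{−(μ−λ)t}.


W ~ Exponential(μ−λ) for M/M/1.
μ − λ = 107.24 − 43.2 = 64.0400
P(W > t) = e^{−(μ−λ)t} = e^{−1.4793} = 0.227792

Final: 0.227792


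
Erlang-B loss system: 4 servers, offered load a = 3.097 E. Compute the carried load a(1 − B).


B(4,3.097) = 0.216848 (Erlang-B)
Carried load = a(1 − B) = 3.097·(1 − 0.216848) = 3.097·0.783152 = 2.4254 E

Final: 2.4254 Erlangs


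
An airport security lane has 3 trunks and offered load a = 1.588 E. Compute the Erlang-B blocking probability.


B(c,a) = (a^c/c!) / Σ_{k=0}^{c} a^k/k!
a^3/3! = 0.667422
Σ terms (k=0..3): 1.00000 + 1.58800 + 1.26087 + 0.66742 = 4.516294
B = 0.667422/4.516294 = 0.147781

Final: 0.147781


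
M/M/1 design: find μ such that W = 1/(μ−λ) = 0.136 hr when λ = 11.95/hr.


W = 1/(μ−λ) ⇒ μ − λ = 1/W = 1/0.136 = 7.3529
μ = λ + 1/W = 11.95 + 7.3529 = 19.3029 per hr

Final: 19.3029 /hr


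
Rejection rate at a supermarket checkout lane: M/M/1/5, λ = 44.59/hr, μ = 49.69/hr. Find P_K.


ρ = λ/μ = 44.59/49.69 = 0.8974
P_K = (1−ρ)ρ^K/(1−ρ^(K+1)) = (0.1026·0.581892)/(1 − 0.522169)
= 0.059723/0.477831 = 0.124988

Final: 0.124988


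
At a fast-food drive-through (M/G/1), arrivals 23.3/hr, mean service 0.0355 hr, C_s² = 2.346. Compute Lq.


ρ = λ·E[S] = 23.3·0.0355 = 0.8271
Lq = ρ²(1+C_s²)/(2(1−ρ)) = 0.6842·(1+2.346)/(2·0.1729)
= 0.6842·3.3460/0.3457 = 6.62209

Final: 6.62209


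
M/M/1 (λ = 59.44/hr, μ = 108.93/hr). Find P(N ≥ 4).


ρ = 59.44/108.93 = 0.5457
P(N ≥ n) = ρ^n = 0.5457^4 = 0.088659

Final: 0.088659


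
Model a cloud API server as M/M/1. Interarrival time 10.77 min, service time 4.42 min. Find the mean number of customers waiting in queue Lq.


λ = 60/10.77 = 5.5710 /hr
μ = 60/4.42 = 13.5747 /hr
ρ = λ/μ = 5.5710/13.5747 = 0.4104
Lq = ρ²/(1−ρ) = 0.1684/0.5896 = 0.2857

Final: 0.2857


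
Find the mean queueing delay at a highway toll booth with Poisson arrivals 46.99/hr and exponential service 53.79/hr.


ρ = 46.99/53.79 = 0.8736
Wq = ρ/(μ−λ) = 0.8736/(53.79 − 46.99) = 0.8736/6.80 = 0.1285 hr

Final: 0.1285 hr


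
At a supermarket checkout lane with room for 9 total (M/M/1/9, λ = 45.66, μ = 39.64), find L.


ρ = 45.66/39.64 = 1.1519
L = ρ[1 − (K+1)ρ^K + Kρ^(K+1)] / [(1−ρ)(1−ρ^(K+1))]
Numerator: 1.1519·(1 − 10·3.569607 + 9·4.111711) = 2.660047
Denominator: (-0.1519)·(-3.111711) = 0.472566
L = 2.660047/0.472566 = 5.6289

Final: 5.6289


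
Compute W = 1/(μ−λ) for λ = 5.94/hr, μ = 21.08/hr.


W = 1/(μ−λ) = 1/(21.08 − 5.94) = 1/15.14 = 0.06605 hr

Final: 0.06605 hr


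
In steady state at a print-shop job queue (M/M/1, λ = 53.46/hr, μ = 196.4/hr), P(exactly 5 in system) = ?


ρ = 53.46/196.4 = 0.2722
P_n = (1−ρ)·ρ^n = (1 − 0.2722)·0.2722^5 = 0.7278·0.001494 = 0.001088

Final: 0.001088


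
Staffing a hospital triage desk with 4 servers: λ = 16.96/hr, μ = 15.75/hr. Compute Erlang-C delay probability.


a = λ/μ = 1.0768; ρ = a/4 = 0.2692
P₀ = 0.339978 (from M/M/c formula)
C(c,a) = [a^c/(c!(1−ρ))]·P₀ = [1.34456/(24·0.7308)]·0.339978
= 0.07666·0.339978 = 0.026063

Final: 0.026063


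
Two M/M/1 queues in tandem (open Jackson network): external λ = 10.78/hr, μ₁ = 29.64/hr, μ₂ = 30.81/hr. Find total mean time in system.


Each node sees arrival rate λ = 10.78/hr (tandem ⇒ throughput preserved).
W₁ = 1/(μ₁−λ) = 1/(29.64−10.78) = 0.05302 hr
W₂ = 1/(μ₂−λ) = 1/(30.81−10.78) = 0.04993 hr
W_total = W₁ + W₂ = 0.05302 + 0.04993 = 0.10295 hr

Final: 0.10295 hr


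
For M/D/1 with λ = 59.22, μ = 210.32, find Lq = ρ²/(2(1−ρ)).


ρ = 59.22/210.32 = 0.2816
M/D/1: Lq = ρ²/(2(1−ρ)) = 0.07928/(2·0.7184) = 0.05518

Final: 0.05518


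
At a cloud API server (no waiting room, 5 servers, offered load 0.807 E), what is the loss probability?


B(c,a) = (a^c/c!) / Σ_{k=0}^{c} a^k/k!
a^5/5! = 0.002852
Σ terms (k=0..5): 1.00000 + 0.80700 + 0.32562 + 0.08759 + 0.01767 + 0.002852 = 2.240742
B = 0.002852/2.240742 = 0.001273

Final: 0.001273


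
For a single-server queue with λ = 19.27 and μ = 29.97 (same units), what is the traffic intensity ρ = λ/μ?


ρ = λ/μ = 19.27/29.97 = 0.6430

Final: 0.6430


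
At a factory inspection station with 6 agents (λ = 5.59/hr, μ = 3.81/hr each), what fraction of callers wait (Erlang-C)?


a = λ/μ = 1.4672; ρ = a/6 = 0.2445
P₀ = 0.230522 (from M/M/c formula)
C(c,a) = [a^c/(c!(1−ρ))]·P₀ = [9.97519/(720·0.7555)]·0.230522
= 0.01834·0.230522 = 0.004228

Final: 0.004228


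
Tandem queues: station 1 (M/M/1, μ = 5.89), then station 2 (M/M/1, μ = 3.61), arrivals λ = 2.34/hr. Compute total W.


Each node sees arrival rate λ = 2.34/hr (tandem ⇒ throughput preserved).
W₁ = 1/(μ₁−λ) = 1/(5.89−2.34) = 0.28169 hr
W₂ = 1/(μ₂−λ) = 1/(3.61−2.34) = 0.78740 hr
W_total = W₁ + W₂ = 0.28169 + 0.78740 = 1.06909 hr

Final: 1.06909 hr


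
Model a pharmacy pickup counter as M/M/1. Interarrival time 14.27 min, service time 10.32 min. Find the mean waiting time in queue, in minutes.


λ = 60/14.27 = 4.2046 /hr
μ = 60/10.32 = 5.8140 /hr
ρ = λ/μ = 4.2046/5.8140 = 0.7232
Wq = ρ/(μ−λ) = 0.7232/(5.8140−4.2046) = 0.44938 hr
In minutes: 0.44938·60 = 26.963 min

Final: 26.963 min


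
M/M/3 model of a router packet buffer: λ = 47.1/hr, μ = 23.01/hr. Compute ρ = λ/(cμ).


ρ = λ/(cμ) = 47.1/(3·23.01) = 47.1/69.03 = 0.6823

Final: 0.6823


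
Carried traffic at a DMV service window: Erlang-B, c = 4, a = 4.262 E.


B(4,4.262) = 0.335357 (Erlang-B)
Carried load = a(1 − B) = 4.262·(1 − 0.335357) = 4.262·0.664643 = 2.8327 E

Final: 2.8327 Erlangs


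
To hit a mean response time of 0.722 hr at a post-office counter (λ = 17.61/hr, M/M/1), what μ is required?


W = 1/(μ−λ) ⇒ μ − λ = 1/W = 1/0.722 = 1.3850
μ = λ + 1/W = 17.61 + 1.3850 = 18.9950 per hr

Final: 18.9950 /hr


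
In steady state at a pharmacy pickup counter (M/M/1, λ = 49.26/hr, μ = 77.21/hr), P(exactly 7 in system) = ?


ρ = 49.26/77.21 = 0.6380
P_n = (1−ρ)·ρ^n = (1 − 0.6380)·0.6380^7 = 0.3620·0.043027 = 0.015576

Final: 0.015576


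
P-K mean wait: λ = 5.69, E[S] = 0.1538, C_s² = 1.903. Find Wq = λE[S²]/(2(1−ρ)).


ρ = λ·E[S] = 5.69·0.1538 = 0.8751
E[S²] = E[S]²(1+C_s²) = 0.1538²·(1+1.903) = 0.068669
Wq = λ·E[S²]/(2(1−ρ)) = 5.69·0.068669/(2·0.1249) = 1.56443 hr

Final: 1.56443 hr


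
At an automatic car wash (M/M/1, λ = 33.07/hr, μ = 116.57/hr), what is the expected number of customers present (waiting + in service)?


ρ = λ/μ = 33.07/116.57 = 0.2837
L = ρ/(1−ρ) = 0.2837/(1 − 0.2837) = 0.2837/0.7163 = 0.3960

Final: 0.3960


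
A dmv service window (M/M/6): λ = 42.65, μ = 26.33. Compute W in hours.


a = 1.6198; ρ = 0.2700; P₀ = 0.197853
Lq = P₀·a^c·ρ/(c!(1−ρ)²) = 0.002515
Wq = Lq/λ = 0.002515/42.65 = 0.00005896 hr
W = Wq + 1/μ = 0.00005896 + 0.03798 = 0.03804 hr

Final: 0.03804 hr


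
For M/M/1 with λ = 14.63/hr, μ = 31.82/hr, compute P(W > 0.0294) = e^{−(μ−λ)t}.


W ~ Exponential(μ−λ) for M/M/1.
μ − λ = 31.82 − 14.63 = 17.1900
P(W > t) = e^{−(μ−λ)t} = e^{−0.5054} = 0.603273

Final: 0.603273


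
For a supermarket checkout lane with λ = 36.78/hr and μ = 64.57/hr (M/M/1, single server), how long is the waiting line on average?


ρ = 36.78/64.57 = 0.5696
Lq = ρ²/(1−ρ) = 0.3245/0.4304 = 0.7539

Final: 0.7539


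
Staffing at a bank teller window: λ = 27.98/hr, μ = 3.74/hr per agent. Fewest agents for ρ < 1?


Stability requires cμ > λ ⇔ c > λ/μ.
λ/μ = 27.98/3.74 = 7.4813
Minimum integer c = ⌊7.4813⌋ + 1 = 8
Check: 8·3.74 = 29.92 > 27.98, while 7·3.74 = 26.18 ≤ 27.98

Final: 8 servers


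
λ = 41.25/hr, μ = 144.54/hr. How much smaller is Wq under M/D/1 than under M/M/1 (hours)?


ρ = 41.25/144.54 = 0.2854
Wq(M/M/1) = ρ/(μ−λ) = 0.2854/103.29 = 0.002763 hr
Wq(M/D/1) = ρ/(2(μ−λ)) = 0.001381 hr
Savings = 0.002763 − 0.001381 = 0.001381 hr

Final: 0.001381 hr


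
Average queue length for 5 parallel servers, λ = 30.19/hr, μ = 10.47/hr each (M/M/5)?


a = λ/μ = 2.8835; ρ = a/5 = 0.5767
P₀ = 0.053076
Lq = P₀·a^c·ρ / (c!·(1−ρ)²) = 0.053076·199.33436·0.5767/(120·0.17919)
= 0.28375

Final: 0.28375


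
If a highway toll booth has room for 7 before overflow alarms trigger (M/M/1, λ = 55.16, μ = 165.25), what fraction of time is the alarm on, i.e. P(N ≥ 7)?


ρ = 55.16/165.25 = 0.3338
P(N ≥ n) = ρ^n = 0.3338^7 = 0.0004617

Final: 0.0004617


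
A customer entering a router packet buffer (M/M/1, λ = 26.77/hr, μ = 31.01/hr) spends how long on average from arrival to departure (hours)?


W = 1/(μ−λ) = 1/(31.01 − 26.77) = 1/4.24 = 0.2358 hr

Final: 0.2358 hr


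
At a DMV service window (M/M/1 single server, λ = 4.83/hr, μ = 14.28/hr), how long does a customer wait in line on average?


ρ = 4.83/14.28 = 0.3382
Wq = ρ/(μ−λ) = 0.3382/(14.28 − 4.83) = 0.3382/9.45 = 0.03579 hr

Final: 0.03579 hr


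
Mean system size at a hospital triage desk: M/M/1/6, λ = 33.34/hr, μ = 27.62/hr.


ρ = 33.34/27.62 = 1.2071
L = ρ[1 − (K+1)ρ^K + Kρ^(K+1)] / [(1−ρ)(1−ρ^(K+1))]
Numerator: 1.2071·(1 − 7·3.093510 + 6·3.734165) = 2.112922
Denominator: (-0.2071)·(-2.734165) = 0.566235
L = 2.112922/0.566235 = 3.7315

Final: 3.7315


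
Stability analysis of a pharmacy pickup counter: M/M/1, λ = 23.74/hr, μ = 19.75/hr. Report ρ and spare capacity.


Total capacity cμ = 1·19.75 = 19.75/hr
ρ = λ/(cμ) = 23.74/19.75 = 1.2020
Stable ⇔ ρ < 1: NO
Spare capacity = cμ − λ = 19.75 − 23.74 = -3.99/hr

Final: ρ = 1.2020; unstable; margin = -3.99/hr


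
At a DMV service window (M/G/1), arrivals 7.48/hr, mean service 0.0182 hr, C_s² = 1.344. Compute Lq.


ρ = λ·E[S] = 7.48·0.0182 = 0.1361
Lq = ρ²(1+C_s²)/(2(1−ρ)) = 0.01853·(1+1.344)/(2·0.8639)
= 0.01853·2.3440/1.7277 = 0.02514

Final: 0.02514


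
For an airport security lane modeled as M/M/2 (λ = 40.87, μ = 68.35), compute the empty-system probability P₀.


a = λ/μ = 40.87/68.35 = 0.5980; ρ = a/c = 0.2990
Σ_{k=0}^{1} a^k/k! (terms k=0..1) = 1.00000 + 0.59795 = 1.59795
Tail: a^2/(2!(1−ρ)) = 0.35755/(2·0.7010) = 0.25502
P₀ = 1/(1.59795 + 0.25502) = 1/1.85297 = 0.539674

Final: 0.539674


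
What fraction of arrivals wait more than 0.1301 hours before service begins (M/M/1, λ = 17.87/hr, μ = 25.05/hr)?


ρ = 17.87/25.05 = 0.7134
P(Wq > t) = ρ·e^{−(μ−λ)t} = 0.7134·e^{−0.9341}
= 0.7134·0.392932 = 0.280307

Final: 0.280307


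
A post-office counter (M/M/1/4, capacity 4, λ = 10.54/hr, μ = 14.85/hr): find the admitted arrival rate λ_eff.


ρ = 0.7098; P_K = (1−ρ)ρ^4/(1−ρ^5) = 0.089838
λ_eff = λ(1 − P_K) = 10.54·(1 − 0.089838) = 10.54·0.910162 = 9.5931 /hr

Final: 9.5931 /hr


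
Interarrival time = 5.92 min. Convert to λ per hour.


λ = 1/(interarrival time) in consistent units.
1 hour = 60 min, so λ = 60/5.92 = 10.1351 per hour

Final: 10.1351 /hr


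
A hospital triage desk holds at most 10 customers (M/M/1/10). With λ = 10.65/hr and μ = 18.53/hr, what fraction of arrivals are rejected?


ρ = λ/μ = 10.65/18.53 = 0.5747
P_K = (1−ρ)ρ^K/(1−ρ^(K+1)) = (0.4253·0.003933)/(1 − 0.002261)
= 0.001673/0.997739 = 0.001676

Final: 0.001676


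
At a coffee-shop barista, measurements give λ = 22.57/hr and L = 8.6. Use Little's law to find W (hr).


W = L/λ = 8.6/22.57 = 0.3810 hr

Final: 0.3810 hr


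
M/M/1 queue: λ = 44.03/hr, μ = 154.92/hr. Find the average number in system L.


ρ = λ/μ = 44.03/154.92 = 0.2842
L = ρ/(1−ρ) = 0.2842/(1 − 0.2842) = 0.2842/0.7158 = 0.3971

Final: 0.3971


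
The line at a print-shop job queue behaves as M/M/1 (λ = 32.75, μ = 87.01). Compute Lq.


ρ = 32.75/87.01 = 0.3764
Lq = ρ²/(1−ρ) = 0.1417/0.6236 = 0.2272

Final: 0.2272


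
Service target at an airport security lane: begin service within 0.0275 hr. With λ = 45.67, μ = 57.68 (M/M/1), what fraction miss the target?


ρ = 45.67/57.68 = 0.7918
P(Wq > t) = ρ·e^{−(μ−λ)t} = 0.7918·e^{−0.3303}
= 0.7918·0.718726 = 0.569075

Final: 0.569075


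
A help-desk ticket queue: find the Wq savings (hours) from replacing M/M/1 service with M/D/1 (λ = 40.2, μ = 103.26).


ρ = 40.2/103.26 = 0.3893
Wq(M/M/1) = ρ/(μ−λ) = 0.3893/63.06 = 0.006174 hr
Wq(M/D/1) = ρ/(2(μ−λ)) = 0.003087 hr
Savings = 0.006174 − 0.003087 = 0.003087 hr

Final: 0.003087 hr


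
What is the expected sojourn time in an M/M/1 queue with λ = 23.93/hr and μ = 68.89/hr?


W = 1/(μ−λ) = 1/(68.89 − 23.93) = 1/44.96 = 0.02224 hr

Final: 0.02224 hr


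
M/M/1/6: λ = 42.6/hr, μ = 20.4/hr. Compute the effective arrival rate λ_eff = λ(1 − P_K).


ρ = 2.0882; P_K = (1−ρ)ρ^6/(1−ρ^7) = 0.524154
λ_eff = λ(1 − P_K) = 42.6·(1 − 0.524154) = 42.6·0.475846 = 20.2711 /hr

Final: 20.2711 /hr


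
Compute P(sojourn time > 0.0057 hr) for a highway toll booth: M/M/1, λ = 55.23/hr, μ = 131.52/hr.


W ~ Exponential(μ−λ) for M/M/1.
μ − λ = 131.52 − 55.23 = 76.2900
P(W > t) = e^{−(μ−λ)t} = e^{−0.4349} = 0.647360

Final: 0.647360


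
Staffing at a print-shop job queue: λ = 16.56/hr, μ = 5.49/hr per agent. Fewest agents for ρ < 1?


Stability requires cμ > λ ⇔ c > λ/μ.
λ/μ = 16.56/5.49 = 3.0164
Minimum integer c = ⌊3.0164⌋ + 1 = 4
Check: 4·5.49 = 21.96 > 16.56, while 3·5.49 = 16.47 ≤ 16.56

Final: 4 servers
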